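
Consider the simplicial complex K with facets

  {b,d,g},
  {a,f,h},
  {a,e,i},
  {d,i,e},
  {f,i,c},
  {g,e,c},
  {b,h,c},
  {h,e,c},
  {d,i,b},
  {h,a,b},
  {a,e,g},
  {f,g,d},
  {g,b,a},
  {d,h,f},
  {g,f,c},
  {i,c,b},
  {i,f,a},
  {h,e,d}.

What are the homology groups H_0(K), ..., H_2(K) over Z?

We work with the vertex ordering a < b < c < d < e < f < g < h < i. The simplices of K, each written with vertices in increasing order, are:

  0-simplices (9): a, b, c, d, e, f, g, h, i
  1-simplices (27): ab, ae, af, ag, ah, ai, bc, bd, bg, bh, bi, ce, cf, cg, ch, ci, de, df, dg, dh, di, eg, eh, ei, fg, fh, fi
  2-simplices (18): abg, abh, aeg, aei, afh, afi, bch, bci, bdg, bdi, ceg, ceh, cfg, cfi, deh, dei, dfg, dfh

so the chain groups are C_0 ≅ Z^9, C_1 ≅ Z^27, C_2 ≅ Z^18.

∂_1: C_1 → C_0 maps an edge to its endpoints' difference, ∂[p,q] = q − p.
This gives a 9×27 integer matrix of rank 8; reducing to Smith normal form yields diagonal entries (1,1,1,1,1,1,1,1).

The boundary map ∂_2: C_2 → C_1 acts by ∂[p,q,r] = [q,r] − [p,r] + [p,q]. For instance
  ∂ceg = eg − cg + ce,
  ∂cfi = fi − ci + cf.
As a 27×18 matrix over Z this has rank 17, with invariant factors (1,1,1,1,1,1,1,1,1,1,1,1,1,1,1,1,1).

Reading off H_k = ker ∂_k / im ∂_{k+1}:

  H_0: rank C_0 − rank ∂_1 = 9 − 8 = 1, and the invariant factors of ∂_1 are all 1, so H_0 ≅ Z.
  H_1: rank ker ∂_1 − rank ∂_2 = (27 − 8) − 17 = 2, and the invariant factors of ∂_2 are all 1, so H_1 ≅ Z^2.
  H_2: rank ker ∂_2 − rank ∂_3 = (18 − 17) − 0 = 1, and there is no ∂_3, so H_2 ≅ Z.

As a check, the Euler characteristic is 9 − 27 + 18 = 0, which agrees with 1 − 2 + 1 = 0.

H_0 ≅ Z,  H_1 ≅ Z^2,  H_2 ≅ Z.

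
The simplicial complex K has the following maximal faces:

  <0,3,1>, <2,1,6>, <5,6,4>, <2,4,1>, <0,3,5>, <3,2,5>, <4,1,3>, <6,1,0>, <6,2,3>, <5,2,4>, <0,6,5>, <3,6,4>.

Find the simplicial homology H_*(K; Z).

Fix the vertex order 0 < 1 < 2 < 3 < 4 < 5 < 6 and write every simplex with vertices in increasing order. Then dim K = 2 and the simplices of K are:

  0-simplices (7): [0], [1], [2], [3], [4], [5], [6]
  1-simplices (18): [0,1], [0,3], [0,5], [0,6], [1,2], [1,3], [1,4], [1,6], [2,3], [2,4], [2,5], [2,6], [3,4], [3,5], [3,6], [4,5], [4,6], [5,6]
  2-simplices (12): [0,1,3], [0,1,6], [0,3,5], [0,5,6], [1,2,4], [1,2,6], [1,3,4], [2,3,5], [2,3,6], [2,4,5], [3,4,6], [4,5,6]

so the chain groups are C_0 ≅ Z^7, C_1 ≅ Z^18, C_2 ≅ Z^12.

Boundary ∂_1: C_1 → C_0 sends each edge [p,q] (with p < q) to q − p.
As a 7×18 matrix over Z this has rank 6, with invariant factors (1,1,1,1,1,1).

The boundary map ∂_2: C_2 → C_1 acts by ∂[p,q,r] = [q,r] − [p,r] + [p,q]. For instance
  ∂[4,5,6] = [5,6] − [4,6] + [4,5],
  ∂[0,5,6] = [5,6] − [0,6] + [0,5].
As a 18×12 matrix over Z this has rank 12, with invariant factors (1,1,1,1,1,1,1,1,1,1,1,2).

From H_k ≅ ker(∂_k) / im(∂_{k+1}) we obtain:

  H_0: rank C_0 − rank ∂_1 = 7 − 6 = 1, and the invariant factors of ∂_1 are all 1, so H_0 = Z.
  H_1: rank ker ∂_1 − rank ∂_2 = (18 − 6) − 12 = 0, and ∂_2 has invariant factor 2 > 1, so H_1 = Z/2.
  H_2: rank ker ∂_2 − rank ∂_3 = (12 − 12) − 0 = 0, and there is no ∂_3, so H_2 = 0.

As a check, the Euler characteristic is 7 − 18 + 12 = 1, which agrees with 1 − 0 + 0 = 1.
(K is a triangulation of the real projective plane RP^2.)

H_0 ≅ Z,  H_1 ≅ Z/2,  H_2 = 0.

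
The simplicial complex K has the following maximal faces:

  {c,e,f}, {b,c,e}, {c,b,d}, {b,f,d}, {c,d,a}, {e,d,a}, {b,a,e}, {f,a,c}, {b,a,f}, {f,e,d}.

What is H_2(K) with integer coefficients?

Take the total order a < b < c < d < e < f on the vertex set. Then K (dimension 2) consists of the simplices:

  0-simplices (6): a, b, c, d, e, f
  1-simplices (15): ab, ac, ad, ae, af, bc, bd, be, bf, cd, ce, cf, de, df, ef
  2-simplices (10): abe, abf, acd, acf, ade, bcd, bce, bdf, cef, def

so the chain groups are C_0 ≅ Z^6, C_1 ≅ Z^15, C_2 ≅ Z^10.

The boundary map ∂_1: C_1 → C_0 maps an edge to its endpoints' difference, ∂[p,q] = q − p.
As a 6×15 matrix over Z this has rank 5, with invariant factors (1,1,1,1,1).

∂_2: C_2 → C_1 maps a triangle to the signed sum of its edges. For instance
  ∂abe = be − ae + ab,
  ∂acd = cd − ad + ac.
As a 15×10 matrix over Z this has rank 10, with invariant factors (1,1,1,1,1,1,1,1,1,2).

Reading off H_k = ker ∂_k / im ∂_{k+1}:

  H_2: rank ker ∂_2 − rank ∂_3 = (10 − 10) − 0 = 0, and there is no ∂_3, so H_2 = 0.

H_2 = 0.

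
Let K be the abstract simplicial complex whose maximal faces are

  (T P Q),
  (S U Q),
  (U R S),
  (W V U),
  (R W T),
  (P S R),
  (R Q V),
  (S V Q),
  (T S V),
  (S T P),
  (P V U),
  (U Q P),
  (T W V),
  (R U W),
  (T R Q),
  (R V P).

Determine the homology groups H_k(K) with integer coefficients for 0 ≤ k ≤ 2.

H_0 = Z,  H_1 = Z^2,  H_2 = Z.

K has 8 vertices, 24 edges, 16 triangles.
rank ∂_0 = 0, rank ∂_1 = 7 ⇒ b_0 = 8 − 0 − 7 = 1; all invariant factors of ∂_1 are 1 so no torsion. So H_0 ≅ Z.
rank ∂_1 = 7, rank ∂_2 = 15 ⇒ b_1 = 24 − 7 − 15 = 2; all invariant factors of ∂_2 are 1 so no torsion. So H_1 ≅ Z^2.
rank ∂_2 = 15, rank ∂_3 = 0 ⇒ b_2 = 16 − 15 − 0 = 1. So H_2 ≅ Z.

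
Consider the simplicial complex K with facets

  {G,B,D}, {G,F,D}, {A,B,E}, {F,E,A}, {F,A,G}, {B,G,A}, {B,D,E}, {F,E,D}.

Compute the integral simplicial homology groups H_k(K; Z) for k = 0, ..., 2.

H_0 = Z,  H_1 = 0,  H_2 = Z.

Take the total order A < B < D < E < F < G on the vertex set. Then K (dimension 2) consists of the simplices:

  0-simplices (6): A, B, D, E, F, G
  1-simplices (12): AB, AE, AF, AG, BD, BE, BG, DE, DF, DG, EF, FG
  2-simplices (8): ABE, ABG, AEF, AFG, BDE, BDG, DEF, DFG

Hence C_0 ≅ Z^6, C_1 ≅ Z^12, C_2 ≅ Z^8.

∂_1: C_1 → C_0 is given by ∂[p,q] = [q] − [p]. For instance
  ∂BG = G − B.
This gives a 6×12 integer matrix of rank 5; reducing to Smith normal form yields diagonal entries (1,1,1,1,1).

∂_2: C_2 → C_1 sends each 2-simplex [p,q,r] to [q,r] − [p,r] + [p,q]. For instance
  ∂AFG = FG − AG + AF,
  ∂BDG = DG − BG + BD.
The resulting 12×8 matrix has rank 7, and its Smith normal form has invariant factors (1,1,1,1,1,1,1).

Computing H_k = (kernel of ∂_k) / (image of ∂_{k+1}):

  H_0: rank C_0 − rank ∂_1 = 6 − 5 = 1, and the invariant factors of ∂_1 are all 1, so H_0 = Z.
  H_1: rank ker ∂_1 − rank ∂_2 = (12 − 5) − 7 = 0, and the invariant factors of ∂_2 are all 1, so H_1 = 0.
  H_2: rank ker ∂_2 − rank ∂_3 = (8 − 7) − 0 = 1, and there is no ∂_3, so H_2 = Z.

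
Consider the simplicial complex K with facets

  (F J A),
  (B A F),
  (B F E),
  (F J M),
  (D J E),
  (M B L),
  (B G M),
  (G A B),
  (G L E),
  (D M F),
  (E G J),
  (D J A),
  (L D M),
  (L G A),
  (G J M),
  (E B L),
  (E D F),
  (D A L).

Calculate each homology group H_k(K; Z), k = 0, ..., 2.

We work with the vertex ordering A < B < D < E < F < G < J < L < M. The simplices of K, each written with vertices in increasing order, are:

  0-simplices (9): A, B, D, E, F, G, J, L, M
  1-simplices (27): AB, AD, AF, AG, AJ, AL, BE, BF, BG, BL, BM, DE, DF, DJ, DL, DM, EF, EG, EJ, EL, FJ, FM, GJ, GL, GM, JM, LM
  2-simplices (18): ABF, ABG, ADJ, ADL, AFJ, AGL, BEF, BEL, BGM, BLM, DEF, DEJ, DFM, DLM, EGJ, EGL, FJM, GJM

so the chain groups are C_0 ≅ Z^9, C_1 ≅ Z^27, C_2 ≅ Z^18.

Boundary ∂_1: C_1 → C_0 maps an edge to its endpoints' difference, ∂[p,q] = q − p.
The 9×27 boundary matrix has rank 8 and Smith normal form diag(1,1,1,1,1,1,1,1).

The boundary map ∂_2: C_2 → C_1 sends each 2-simplex [p,q,r] to [q,r] − [p,r] + [p,q]. For instance
  ∂FJM = JM − FM + FJ,
  ∂DFM = FM − DM + DF.
The resulting 27×18 matrix has rank 18, and its Smith normal form has invariant factors (1,1,1,1,1,1,1,1,1,1,1,1,1,1,1,1,1,2).

From H_k ≅ ker(∂_k) / im(∂_{k+1}) we obtain:

  H_0: rank C_0 − rank ∂_1 = 9 − 8 = 1, and the invariant factors of ∂_1 are all 1, so H_0 = Z.
  H_1: rank ker ∂_1 − rank ∂_2 = (27 − 8) − 18 = 1, and ∂_2 has invariant factor 2 > 1, so H_1 = Z × Z/2.
  H_2: rank ker ∂_2 − rank ∂_3 = (18 − 18) − 0 = 0, and there is no ∂_3, so H_2 = 0.

(K is a triangulation of the Klein bottle.)

H_0 ≅ Z,  H_1 ≅ Z × Z/2,  H_2 = 0.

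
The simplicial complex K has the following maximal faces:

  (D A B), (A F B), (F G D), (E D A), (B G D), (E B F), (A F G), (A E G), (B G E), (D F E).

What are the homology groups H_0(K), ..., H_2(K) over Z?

H_0 = Z,  H_1 = Z/2,  H_2 = 0.

Order the vertices as A < B < D < E < F < G. Listing each simplex with vertices in this order, K has dimension 2 with simplices:

  0-simplices (6): A, B, D, E, F, G
  1-simplices (15): AB, AD, AE, AF, AG, BD, BE, BF, BG, DE, DF, DG, EF, EG, FG
  2-simplices (10): ABD, ABF, ADE, AEG, AFG, BDG, BEF, BEG, DEF, DFG

so the chain groups are C_0 ≅ Z^6, C_1 ≅ Z^15, C_2 ≅ Z^10.

The boundary map ∂_1: C_1 → C_0 is given by ∂[p,q] = [q] − [p]. For instance
  ∂AG = G − A.
This gives a 6×15 integer matrix of rank 5; reducing to Smith normal form yields diagonal entries (1,1,1,1,1).

Boundary ∂_2: C_2 → C_1 maps a triangle to the signed sum of its edges. For instance
  ∂ABF = BF − AF + AB,
  ∂AEG = EG − AG + AE.
As a 15×10 matrix over Z this has rank 10, with invariant factors (1,1,1,1,1,1,1,1,1,2).

From H_k ≅ ker(∂_k) / im(∂_{k+1}) we obtain:

  H_0: rank C_0 − rank ∂_1 = 6 − 5 = 1, and the invariant factors of ∂_1 are all 1, so H_0 = Z.
  H_1: rank ker ∂_1 − rank ∂_2 = (15 − 5) − 10 = 0, and ∂_2 has invariant factor 2 > 1, so H_1 = Z/2.
  H_2: rank ker ∂_2 − rank ∂_3 = (10 − 10) − 0 = 0, and there is no ∂_3, so H_2 = 0.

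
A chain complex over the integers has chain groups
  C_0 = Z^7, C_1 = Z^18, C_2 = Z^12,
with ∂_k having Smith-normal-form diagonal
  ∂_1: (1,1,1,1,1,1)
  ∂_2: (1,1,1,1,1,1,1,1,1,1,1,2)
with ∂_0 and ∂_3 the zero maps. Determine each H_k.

H_0 = Z,  H_1 = Z/2,  H_2 = 0.

H_0: b_0 = 7 − 0 − 6 = 1; torsion from ∂_1 factors > 1: none. So H_0 = Z.
H_1: b_1 = 18 − 6 − 12 = 0; torsion from ∂_2 factors > 1: [2]. So H_1 = Z/2.
H_2: b_2 = 12 − 12 − 0 = 0; torsion from ∂_3 factors > 1: none. So H_2 = 0.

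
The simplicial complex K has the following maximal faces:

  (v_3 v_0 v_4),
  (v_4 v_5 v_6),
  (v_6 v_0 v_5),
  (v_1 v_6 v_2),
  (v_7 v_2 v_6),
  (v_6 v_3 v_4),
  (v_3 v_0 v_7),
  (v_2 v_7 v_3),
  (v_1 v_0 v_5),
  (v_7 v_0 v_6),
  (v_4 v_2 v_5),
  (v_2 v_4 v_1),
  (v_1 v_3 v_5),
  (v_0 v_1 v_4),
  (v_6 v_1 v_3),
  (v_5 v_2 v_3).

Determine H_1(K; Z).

Order the vertices as v_0 < v_1 < v_2 < v_3 < v_4 < v_5 < v_6 < v_7. Listing each simplex with vertices in this order, K has dimension 2 with simplices:

  0-simplices (8): [v_0], [v_1], [v_2], [v_3], [v_4], [v_5], [v_6], [v_7]
  1-simplices (24): (24 of them)
  2-simplices (16): (16 of them)

Hence C_0 ≅ Z^8, C_1 ≅ Z^24, C_2 ≅ Z^16.

Boundary ∂_1: C_1 → C_0 is given by ∂[p,q] = [q] − [p]. For instance
  ∂[v_5,v_6] = [v_6] − [v_5].
The resulting 8×24 matrix has rank 7, and its Smith normal form has invariant factors (1,1,1,1,1,1,1).

Boundary ∂_2: C_2 → C_1 maps a triangle to the signed sum of its edges. For instance
  ∂[v_4,v_5,v_6] = [v_5,v_6] − [v_4,v_6] + [v_4,v_5],
  ∂[v_0,v_1,v_5] = [v_1,v_5] − [v_0,v_5] + [v_0,v_1].
The 24×16 boundary matrix has rank 15 and Smith normal form diag(1,1,1,1,1,1,1,1,1,1,1,1,1,1,1).

Reading off H_k = ker ∂_k / im ∂_{k+1}:

  H_1: rank ker ∂_1 − rank ∂_2 = (24 − 7) − 15 = 2, and the invariant factors of ∂_2 are all 1, so H_1 ≅ Z^2.

(K is a triangulation of the torus T^2.)

H_1 = Z^2.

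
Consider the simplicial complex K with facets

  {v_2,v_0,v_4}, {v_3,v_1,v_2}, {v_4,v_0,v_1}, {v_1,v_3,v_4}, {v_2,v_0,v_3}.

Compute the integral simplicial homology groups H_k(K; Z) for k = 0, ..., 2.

We work with the vertex ordering v_0 < v_1 < v_2 < v_3 < v_4. The simplices of K, each written with vertices in increasing order, are:

  0-simplices (5): [v_0], [v_1], [v_2], [v_3], [v_4]
  1-simplices (10): [v_0,v_1], [v_0,v_2], [v_0,v_3], [v_0,v_4], [v_1,v_2], [v_1,v_3], [v_1,v_4], [v_2,v_3], [v_2,v_4], [v_3,v_4]
  2-simplices (5): [v_0,v_1,v_4], [v_0,v_2,v_3], [v_0,v_2,v_4], [v_1,v_2,v_3], [v_1,v_3,v_4]

so the chain groups are C_0 ≅ Z^5, C_1 ≅ Z^10, C_2 ≅ Z^5.

The boundary map ∂_1: C_1 → C_0 sends each edge [p,q] (with p < q) to q − p.
As a 5×10 matrix over Z this has rank 4, with invariant factors (1,1,1,1).

Boundary ∂_2: C_2 → C_1 maps a triangle to the signed sum of its edges. For instance
  ∂[v_1,v_2,v_3] = [v_2,v_3] − [v_1,v_3] + [v_1,v_2],
  ∂[v_0,v_1,v_4] = [v_1,v_4] − [v_0,v_4] + [v_0,v_1].
As a 10×5 matrix over Z this has rank 5, with invariant factors (1,1,1,1,1).

Now H_k = ker ∂_k / im ∂_{k+1}, so:

  H_0: rank C_0 − rank ∂_1 = 5 − 4 = 1, and the invariant factors of ∂_1 are all 1, so H_0 ≅ Z.
  H_1: rank ker ∂_1 − rank ∂_2 = (10 − 4) − 5 = 1, and the invariant factors of ∂_2 are all 1, so H_1 ≅ Z.
  H_2: rank ker ∂_2 − rank ∂_3 = (5 − 5) − 0 = 0, and there is no ∂_3, so H_2 ≅ 0.

(K is a triangulation of the Möbius band.)

H_0 ≅ Z,  H_1 ≅ Z,  H_2 = 0.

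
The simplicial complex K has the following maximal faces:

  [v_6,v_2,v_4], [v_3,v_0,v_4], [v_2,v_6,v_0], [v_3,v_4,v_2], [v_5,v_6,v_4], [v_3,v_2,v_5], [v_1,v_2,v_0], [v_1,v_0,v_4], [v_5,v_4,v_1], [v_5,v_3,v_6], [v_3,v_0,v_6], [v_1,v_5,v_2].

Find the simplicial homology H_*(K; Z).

H_0 ≅ Z,  H_1 ≅ Z/2,  H_2 = 0.

K has 7 vertices, 18 edges, 12 triangles.
rank ∂_0 = 0, rank ∂_1 = 6 ⇒ b_0 = 7 − 0 − 6 = 1; all invariant factors of ∂_1 are 1 so no torsion. So H_0 = Z.
rank ∂_1 = 6, rank ∂_2 = 12 ⇒ b_1 = 18 − 6 − 12 = 0; ∂_2 has invariant factor(s) [2] giving torsion. So H_1 = Z/2.
rank ∂_2 = 12, rank ∂_3 = 0 ⇒ b_2 = 12 − 12 − 0 = 0. So H_2 = 0.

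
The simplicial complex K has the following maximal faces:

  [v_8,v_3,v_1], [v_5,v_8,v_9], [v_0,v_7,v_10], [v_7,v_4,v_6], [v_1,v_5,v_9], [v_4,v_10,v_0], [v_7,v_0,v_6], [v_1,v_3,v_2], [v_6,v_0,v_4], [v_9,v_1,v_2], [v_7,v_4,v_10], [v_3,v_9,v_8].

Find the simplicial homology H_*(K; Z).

Fix the vertex order v_0 < v_1 < v_2 < v_3 < v_4 < v_5 < v_6 < v_7 < v_8 < v_9 < v_10 and write every simplex with vertices in increasing order. Then dim K = 2 and the simplices of K are:

  0-simplices (11): [v_0], [v_1], [v_2], [v_3], [v_4], [v_5], [v_6], [v_7], [v_8], [v_9], [v_10]
  1-simplices (21): (21 of them)
  2-simplices (12): (12 of them)

giving chain groups C_0 ≅ Z^11, C_1 ≅ Z^21, C_2 ≅ Z^12.

Boundary ∂_1: C_1 → C_0 is given by ∂[p,q] = [q] − [p]. For instance
  ∂[v_0,v_10] = [v_10] − [v_0].
This gives a 11×21 integer matrix of rank 9; reducing to Smith normal form yields diagonal entries (1,1,1,1,1,1,1,1,1).

Boundary ∂_2: C_2 → C_1 maps a triangle to the signed sum of its edges. For instance
  ∂[v_1,v_3,v_8] = [v_3,v_8] − [v_1,v_8] + [v_1,v_3],
  ∂[v_0,v_4,v_10] = [v_4,v_10] − [v_0,v_10] + [v_0,v_4].
The resulting 21×12 matrix has rank 11, and its Smith normal form has invariant factors (1,1,1,1,1,1,1,1,1,1,1).

Computing H_k = (kernel of ∂_k) / (image of ∂_{k+1}):

  H_0: rank C_0 − rank ∂_1 = 11 − 9 = 2, and the invariant factors of ∂_1 are all 1, so H_0 = Z^2.
  H_1: rank ker ∂_1 − rank ∂_2 = (21 − 9) − 11 = 1, and the invariant factors of ∂_2 are all 1, so H_1 = Z.
  H_2: rank ker ∂_2 − rank ∂_3 = (12 − 11) − 0 = 1, and there is no ∂_3, so H_2 = Z.

As a check, the Euler characteristic is 11 − 21 + 12 = 2, which agrees with 2 − 1 + 1 = 2.

H_0 ≅ Z^2,  H_1 ≅ Z,  H_2 ≅ Z.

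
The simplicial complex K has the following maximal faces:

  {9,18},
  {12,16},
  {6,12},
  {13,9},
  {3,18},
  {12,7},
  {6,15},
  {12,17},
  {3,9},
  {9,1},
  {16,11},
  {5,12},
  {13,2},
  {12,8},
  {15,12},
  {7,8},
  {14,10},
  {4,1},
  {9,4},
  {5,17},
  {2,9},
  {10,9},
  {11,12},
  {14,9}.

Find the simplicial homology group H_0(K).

H_0 = Z^2.

Order the vertices as 1 < 2 < 3 < 4 < 5 < 6 < 7 < 8 < 9 < 10 < 11 < 12 < 13 < 14 < 15 < 16 < 17 < 18. Listing each simplex with vertices in this order, K has dimension 1 with simplices:

  0-simplices (18): [1], [2], [3], [4], [5], [6], [7], [8], [9], [10], [11], [12], [13], [14], [15], [16], [17], [18]
  1-simplices (24): (24 of them)

giving chain groups C_0 ≅ Z^18, C_1 ≅ Z^24.

∂_1: C_1 → C_0 maps an edge to its endpoints' difference, ∂[p,q] = q − p.
The 18×24 boundary matrix has rank 16 and Smith normal form diag(1,1,1,1,1,1,1,1,1,1,1,1,1,1,1,1).

From H_k ≅ ker(∂_k) / im(∂_{k+1}) we obtain:

  H_0: rank C_0 − rank ∂_1 = 18 − 16 = 2, and the invariant factors of ∂_1 are all 1, so H_0 ≅ Z^2.

(K is a triangulation of the disjoint union of a wedge of 4 circles and a wedge of 4 circles.)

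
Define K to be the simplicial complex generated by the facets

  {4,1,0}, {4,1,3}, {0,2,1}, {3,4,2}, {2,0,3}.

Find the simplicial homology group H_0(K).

Order the vertices as 0 < 1 < 2 < 3 < 4. Listing each simplex with vertices in this order, K has dimension 2 with simplices:

  0-simplices (5): [0], [1], [2], [3], [4]
  1-simplices (10): [0,1], [0,2], [0,3], [0,4], [1,2], [1,3], [1,4], [2,3], [2,4], [3,4]
  2-simplices (5): [0,1,2], [0,1,4], [0,2,3], [1,3,4], [2,3,4]

Hence C_0 ≅ Z^5, C_1 ≅ Z^10, C_2 ≅ Z^5.

Boundary ∂_1: C_1 → C_0 maps an edge to its endpoints' difference, ∂[p,q] = q − p.
The 5×10 boundary matrix has rank 4 and Smith normal form diag(1,1,1,1).

Boundary ∂_2: C_2 → C_1 maps a triangle to the signed sum of its edges. For instance
  ∂[1,3,4] = [3,4] − [1,4] + [1,3],
  ∂[0,2,3] = [2,3] − [0,3] + [0,2].
As a 10×5 matrix over Z this has rank 5, with invariant factors (1,1,1,1,1).

Reading off H_k = ker ∂_k / im ∂_{k+1}:

  H_0: rank C_0 − rank ∂_1 = 5 − 4 = 1, and the invariant factors of ∂_1 are all 1, so H_0 ≅ Z.

H_0 ≅ Z.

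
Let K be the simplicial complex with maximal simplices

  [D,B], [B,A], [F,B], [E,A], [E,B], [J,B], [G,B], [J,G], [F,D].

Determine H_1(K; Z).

We work with the vertex ordering A < B < D < E < F < G < J. The simplices of K, each written with vertices in increasing order, are:

  0-simplices (7): A, B, D, E, F, G, J
  1-simplices (9): AB, AE, BD, BE, BF, BG, BJ, DF, GJ

Hence C_0 ≅ Z^7, C_1 ≅ Z^9.

The boundary map ∂_1: C_1 → C_0 is given by ∂[p,q] = [q] − [p].
The 7×9 boundary matrix has rank 6 and Smith normal form diag(1,1,1,1,1,1).

Now H_k = ker ∂_k / im ∂_{k+1}, so:

  H_1: rank ker ∂_1 − rank ∂_2 = (9 − 6) − 0 = 3, and there is no ∂_2, so H_1 = Z^3.

(K is a triangulation of a wedge of 3 circles.)

H_1 = Z^3.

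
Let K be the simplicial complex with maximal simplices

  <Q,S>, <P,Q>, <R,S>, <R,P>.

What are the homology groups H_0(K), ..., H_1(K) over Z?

Order the vertices as P < Q < R < S. Listing each simplex with vertices in this order, K has dimension 1 with simplices:

  0-simplices (4): P, Q, R, S
  1-simplices (4): PQ, PR, QS, RS

Hence C_0 ≅ Z^4, C_1 ≅ Z^4.

The boundary map ∂_1: C_1 → C_0 sends each edge [p,q] (with p < q) to q − p.
This gives a 4×4 integer matrix of rank 3; reducing to Smith normal form yields diagonal entries (1,1,1).

From H_k ≅ ker(∂_k) / im(∂_{k+1}) we obtain:

  H_0: rank C_0 − rank ∂_1 = 4 − 3 = 1, and the invariant factors of ∂_1 are all 1, so H_0 = Z.
  H_1: rank ker ∂_1 − rank ∂_2 = (4 − 3) − 0 = 1, and there is no ∂_2, so H_1 = Z.

H_0 = Z,  H_1 = Z.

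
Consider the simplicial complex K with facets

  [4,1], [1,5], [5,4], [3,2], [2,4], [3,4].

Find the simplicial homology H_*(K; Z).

Fix the vertex order 1 < 2 < 3 < 4 < 5 and write every simplex with vertices in increasing order. Then dim K = 1 and the simplices of K are:

  0-simplices (5): [1], [2], [3], [4], [5]
  1-simplices (6): [1,4], [1,5], [2,3], [2,4], [3,4], [4,5]

so the chain groups are C_0 ≅ Z^5, C_1 ≅ Z^6.

∂_1: C_1 → C_0 is given by ∂[p,q] = [q] − [p].
The resulting 5×6 matrix has rank 4, and its Smith normal form has invariant factors (1,1,1,1).

Computing H_k = (kernel of ∂_k) / (image of ∂_{k+1}):

  H_0: rank C_0 − rank ∂_1 = 5 − 4 = 1, and the invariant factors of ∂_1 are all 1, so H_0 ≅ Z.
  H_1: rank ker ∂_1 − rank ∂_2 = (6 − 4) − 0 = 2, and there is no ∂_2, so H_1 ≅ Z^2.

H_0 = Z,  H_1 = Z^2.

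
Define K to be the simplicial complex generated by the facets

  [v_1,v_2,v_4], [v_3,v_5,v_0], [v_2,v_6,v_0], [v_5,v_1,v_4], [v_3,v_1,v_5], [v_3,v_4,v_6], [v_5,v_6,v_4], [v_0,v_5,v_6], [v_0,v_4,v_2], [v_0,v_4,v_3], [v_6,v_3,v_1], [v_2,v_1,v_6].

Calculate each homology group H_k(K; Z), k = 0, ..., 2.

H_0 ≅ Z,  H_1 ≅ Z/2Z,  H_2 = 0.

Order the vertices as v_0 < v_1 < v_2 < v_3 < v_4 < v_5 < v_6. Listing each simplex with vertices in this order, K has dimension 2 with simplices:

  0-simplices (7): [v_0], [v_1], [v_2], [v_3], [v_4], [v_5], [v_6]
  1-simplices (18): (18 of them)
  2-simplices (12): (12 of them)

Hence C_0 ≅ Z^7, C_1 ≅ Z^18, C_2 ≅ Z^12.

∂_1: C_1 → C_0 sends each edge [p,q] (with p < q) to q − p. For instance
  ∂[v_1,v_6] = [v_6] − [v_1].
The resulting 7×18 matrix has rank 6, and its Smith normal form has invariant factors (1,1,1,1,1,1).

The boundary map ∂_2: C_2 → C_1 maps a triangle to the signed sum of its edges. For instance
  ∂[v_0,v_3,v_5] = [v_3,v_5] − [v_0,v_5] + [v_0,v_3],
  ∂[v_0,v_3,v_4] = [v_3,v_4] − [v_0,v_4] + [v_0,v_3].
As a 18×12 matrix over Z this has rank 12, with invariant factors (1,1,1,1,1,1,1,1,1,1,1,2).

From H_k ≅ ker(∂_k) / im(∂_{k+1}) we obtain:

  H_0: rank C_0 − rank ∂_1 = 7 − 6 = 1, and the invariant factors of ∂_1 are all 1, so H_0 = Z.
  H_1: rank ker ∂_1 − rank ∂_2 = (18 − 6) − 12 = 0, and ∂_2 has invariant factor 2 > 1, so H_1 = Z/2Z.
  H_2: rank ker ∂_2 − rank ∂_3 = (12 − 12) − 0 = 0, and there is no ∂_3, so H_2 = 0.

(K is a triangulation of the real projective plane RP^2.)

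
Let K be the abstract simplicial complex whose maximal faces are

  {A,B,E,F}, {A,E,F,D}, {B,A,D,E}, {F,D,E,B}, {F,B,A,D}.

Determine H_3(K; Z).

H_3 = Z.

Order the vertices as A < B < D < E < F. Listing each simplex with vertices in this order, K has dimension 3 with simplices:

  0-simplices (5): A, B, D, E, F
  1-simplices (10): AB, AD, AE, AF, BD, BE, BF, DE, DF, EF
  2-simplices (10): ABD, ABE, ABF, ADE, ADF, AEF, BDE, BDF, BEF, DEF
  3-simplices (5): ABDE, ABDF, ABEF, ADEF, BDEF

giving chain groups C_0 ≅ Z^5, C_1 ≅ Z^10, C_2 ≅ Z^10, C_3 ≅ Z^5.

∂_1: C_1 → C_0 maps an edge to its endpoints' difference, ∂[p,q] = q − p.
The 5×10 boundary matrix has rank 4 and Smith normal form diag(1,1,1,1).

∂_2: C_2 → C_1 acts by ∂[p,q,r] = [q,r] − [p,r] + [p,q]. For instance
  ∂ABE = BE − AE + AB,
  ∂AEF = EF − AF + AE.
The 10×10 boundary matrix has rank 6 and Smith normal form diag(1,1,1,1,1,1).

Boundary ∂_3: C_3 → C_2 sends each 3-simplex σ to the alternating sum Σ_i (−1)^i (σ with its i-th vertex removed). For instance
  ∂ABDF = BDF − ADF + ABF − ABD,
  ∂ADEF = DEF − AEF + ADF − ADE.
The 10×5 boundary matrix has rank 4 and Smith normal form diag(1,1,1,1).

Now H_k = ker ∂_k / im ∂_{k+1}, so:

  H_3: rank ker ∂_3 − rank ∂_4 = (5 − 4) − 0 = 1, and there is no ∂_4, so H_3 ≅ Z.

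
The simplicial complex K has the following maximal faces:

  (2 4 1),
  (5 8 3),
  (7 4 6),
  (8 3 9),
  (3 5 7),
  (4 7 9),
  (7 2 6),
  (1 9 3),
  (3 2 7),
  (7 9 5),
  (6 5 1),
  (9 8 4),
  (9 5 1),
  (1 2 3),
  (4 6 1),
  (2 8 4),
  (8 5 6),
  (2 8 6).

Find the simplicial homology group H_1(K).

Order the vertices as 1 < 2 < 3 < 4 < 5 < 6 < 7 < 8 < 9. Listing each simplex with vertices in this order, K has dimension 2 with simplices:

  0-simplices (9): [1], [2], [3], [4], [5], [6], [7], [8], [9]
  1-simplices (27): (27 of them)
  2-simplices (18): [1,2,3], [1,2,4], [1,3,9], [1,4,6], [1,5,6], [1,5,9], [2,3,7], [2,4,8], [2,6,7], [2,6,8], [3,5,7], [3,5,8], [3,8,9], [4,6,7], [4,7,9], [4,8,9], [5,6,8], [5,7,9]

giving chain groups C_0 ≅ Z^9, C_1 ≅ Z^27, C_2 ≅ Z^18.

Boundary ∂_1: C_1 → C_0 is given by ∂[p,q] = [q] − [p].
The resulting 9×27 matrix has rank 8, and its Smith normal form has invariant factors (1,1,1,1,1,1,1,1).

∂_2: C_2 → C_1 maps a triangle to the signed sum of its edges. For instance
  ∂[1,3,9] = [3,9] − [1,9] + [1,3],
  ∂[4,8,9] = [8,9] − [4,9] + [4,8].
The 27×18 boundary matrix has rank 18 and Smith normal form diag(1,1,1,1,1,1,1,1,1,1,1,1,1,1,1,1,1,2).

Reading off H_k = ker ∂_k / im ∂_{k+1}:

  H_1: rank ker ∂_1 − rank ∂_2 = (27 − 8) − 18 = 1, and ∂_2 has invariant factor 2 > 1, so H_1 ≅ Z ⊕ Z_2.

(K is a triangulation of the Klein bottle.)

H_1 ≅ Z ⊕ Z_2.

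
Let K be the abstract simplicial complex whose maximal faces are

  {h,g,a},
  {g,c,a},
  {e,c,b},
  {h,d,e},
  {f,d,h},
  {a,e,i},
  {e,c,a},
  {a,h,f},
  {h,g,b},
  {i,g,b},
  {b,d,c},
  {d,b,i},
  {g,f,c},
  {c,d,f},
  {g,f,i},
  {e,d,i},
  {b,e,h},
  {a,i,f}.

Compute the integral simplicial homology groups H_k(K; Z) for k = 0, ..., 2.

Take the total order a < b < c < d < e < f < g < h < i on the vertex set. Then K (dimension 2) consists of the simplices:

  0-simplices (9): a, b, c, d, e, f, g, h, i
  1-simplices (27): ac, ae, af, ag, ah, ai, bc, bd, be, bg, bh, bi, cd, ce, cf, cg, de, df, dh, di, eh, ei, fg, fh, fi, gh, gi
  2-simplices (18): ace, acg, aei, afh, afi, agh, bcd, bce, bdi, beh, bgh, bgi, cdf, cfg, deh, dei, dfh, fgi

giving chain groups C_0 ≅ Z^9, C_1 ≅ Z^27, C_2 ≅ Z^18.

The boundary map ∂_1: C_1 → C_0 sends each edge [p,q] (with p < q) to q − p.
This gives a 9×27 integer matrix of rank 8; reducing to Smith normal form yields diagonal entries (1,1,1,1,1,1,1,1).

∂_2: C_2 → C_1 sends each 2-simplex [p,q,r] to [q,r] − [p,r] + [p,q]. For instance
  ∂bcd = cd − bd + bc,
  ∂bce = ce − be + bc.
The 27×18 boundary matrix has rank 18 and Smith normal form diag(1,1,1,1,1,1,1,1,1,1,1,1,1,1,1,1,1,2).

Reading off H_k = ker ∂_k / im ∂_{k+1}:

  H_0: rank C_0 − rank ∂_1 = 9 − 8 = 1, and the invariant factors of ∂_1 are all 1, so H_0 = Z.
  H_1: rank ker ∂_1 − rank ∂_2 = (27 − 8) − 18 = 1, and ∂_2 has invariant factor 2 > 1, so H_1 = Z ⊕ Z/2.
  H_2: rank ker ∂_2 − rank ∂_3 = (18 − 18) − 0 = 0, and there is no ∂_3, so H_2 = 0.

As a check, the Euler characteristic is 9 − 27 + 18 = 0, which agrees with 1 − 1 + 0 = 0.

H_0 = Z,  H_1 = Z ⊕ Z/2,  H_2 = 0.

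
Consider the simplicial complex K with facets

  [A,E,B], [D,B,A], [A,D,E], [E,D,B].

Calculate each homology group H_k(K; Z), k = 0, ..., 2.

H_0 ≅ Z,  H_1 = 0,  H_2 ≅ Z.

Take the total order A < B < D < E on the vertex set. Then K (dimension 2) consists of the simplices:

  0-simplices (4): A, B, D, E
  1-simplices (6): AB, AD, AE, BD, BE, DE
  2-simplices (4): ABD, ABE, ADE, BDE

so the chain groups are C_0 ≅ Z^4, C_1 ≅ Z^6, C_2 ≅ Z^4.

Boundary ∂_1: C_1 → C_0 maps an edge to its endpoints' difference, ∂[p,q] = q − p. For instance
  ∂BD = D − B.
The 4×6 boundary matrix has rank 3 and Smith normal form diag(1,1,1).

Boundary ∂_2: C_2 → C_1 acts by ∂[p,q,r] = [q,r] − [p,r] + [p,q]. For instance
  ∂ADE = DE − AE + AD,
  ∂ABD = BD − AD + AB.
As a 6×4 matrix over Z this has rank 3, with invariant factors (1,1,1).

Reading off H_k = ker ∂_k / im ∂_{k+1}:

  H_0: rank C_0 − rank ∂_1 = 4 − 3 = 1, and the invariant factors of ∂_1 are all 1, so H_0 = Z.
  H_1: rank ker ∂_1 − rank ∂_2 = (6 − 3) − 3 = 0, and the invariant factors of ∂_2 are all 1, so H_1 = 0.
  H_2: rank ker ∂_2 − rank ∂_3 = (4 − 3) − 0 = 1, and there is no ∂_3, so H_2 = Z.

(K is a triangulation of the 2-sphere S^2.)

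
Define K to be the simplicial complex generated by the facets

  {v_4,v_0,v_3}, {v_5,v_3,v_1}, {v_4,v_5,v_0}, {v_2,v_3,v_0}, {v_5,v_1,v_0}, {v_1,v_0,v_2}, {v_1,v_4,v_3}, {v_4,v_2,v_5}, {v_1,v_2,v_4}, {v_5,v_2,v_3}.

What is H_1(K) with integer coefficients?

Order the vertices as v_0 < v_1 < v_2 < v_3 < v_4 < v_5. Listing each simplex with vertices in this order, K has dimension 2 with simplices:

  0-simplices (6): [v_0], [v_1], [v_2], [v_3], [v_4], [v_5]
  1-simplices (15): (15 of them)
  2-simplices (10): [v_0,v_1,v_2], [v_0,v_1,v_5], [v_0,v_2,v_3], [v_0,v_3,v_4], [v_0,v_4,v_5], [v_1,v_2,v_4], [v_1,v_3,v_4], [v_1,v_3,v_5], [v_2,v_3,v_5], [v_2,v_4,v_5]

so the chain groups are C_0 ≅ Z^6, C_1 ≅ Z^15, C_2 ≅ Z^10.

The boundary map ∂_1: C_1 → C_0 maps an edge to its endpoints' difference, ∂[p,q] = q − p.
The resulting 6×15 matrix has rank 5, and its Smith normal form has invariant factors (1,1,1,1,1).

The boundary map ∂_2: C_2 → C_1 maps a triangle to the signed sum of its edges. For instance
  ∂[v_0,v_4,v_5] = [v_4,v_5] − [v_0,v_5] + [v_0,v_4],
  ∂[v_0,v_3,v_4] = [v_3,v_4] − [v_0,v_4] + [v_0,v_3].
The 15×10 boundary matrix has rank 10 and Smith normal form diag(1,1,1,1,1,1,1,1,1,2).

Now H_k = ker ∂_k / im ∂_{k+1}, so:

  H_1: rank ker ∂_1 − rank ∂_2 = (15 − 5) − 10 = 0, and ∂_2 has invariant factor 2 > 1, so H_1 ≅ Z/2.

H_1 ≅ Z/2.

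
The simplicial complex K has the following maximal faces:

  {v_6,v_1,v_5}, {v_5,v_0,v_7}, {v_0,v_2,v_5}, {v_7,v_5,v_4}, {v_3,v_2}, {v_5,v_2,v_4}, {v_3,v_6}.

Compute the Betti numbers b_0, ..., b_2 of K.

b_0 = 1, b_1 = 1, b_2 = 0.

We work with the vertex ordering v_0 < v_1 < v_2 < v_3 < v_4 < v_5 < v_6 < v_7. The simplices of K, each written with vertices in increasing order, are:

  0-simplices (8): [v_0], [v_1], [v_2], [v_3], [v_4], [v_5], [v_6], [v_7]
  1-simplices (13): [v_0,v_2], [v_0,v_5], [v_0,v_7], [v_1,v_5], [v_1,v_6], [v_2,v_3], [v_2,v_4], [v_2,v_5], [v_3,v_6], [v_4,v_5], [v_4,v_7], [v_5,v_6], [v_5,v_7]
  2-simplices (5): [v_0,v_2,v_5], [v_0,v_5,v_7], [v_1,v_5,v_6], [v_2,v_4,v_5], [v_4,v_5,v_7]

so the chain groups are C_0 ≅ Z^8, C_1 ≅ Z^13, C_2 ≅ Z^5.

Boundary ∂_1: C_1 → C_0 is given by ∂[p,q] = [q] − [p].
As a 8×13 matrix over Z this has rank 7, with invariant factors (1,1,1,1,1,1,1).

∂_2: C_2 → C_1 sends each 2-simplex [p,q,r] to [q,r] − [p,r] + [p,q]. For instance
  ∂[v_0,v_2,v_5] = [v_2,v_5] − [v_0,v_5] + [v_0,v_2],
  ∂[v_1,v_5,v_6] = [v_5,v_6] − [v_1,v_6] + [v_1,v_5].
This gives a 13×5 integer matrix of rank 5; reducing to Smith normal form yields diagonal entries (1,1,1,1,1).

Reading off H_k = ker ∂_k / im ∂_{k+1}:

  H_0: rank C_0 − rank ∂_1 = 8 − 7 = 1, and the invariant factors of ∂_1 are all 1, so H_0 ≅ Z.
  H_1: rank ker ∂_1 − rank ∂_2 = (13 − 7) − 5 = 1, and the invariant factors of ∂_2 are all 1, so H_1 ≅ Z.
  H_2: rank ker ∂_2 − rank ∂_3 = (5 − 5) − 0 = 0, and there is no ∂_3, so H_2 ≅ 0.

Hence the Betti numbers are b_0 = 1, b_1 = 1, b_2 = 0.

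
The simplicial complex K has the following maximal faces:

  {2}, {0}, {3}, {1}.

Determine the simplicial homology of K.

H_0 = Z^4.

Take the total order 0 < 1 < 2 < 3 on the vertex set. Then K (dimension 0) consists of the simplices:

  0-simplices (4): [0], [1], [2], [3]

Hence C_0 ≅ Z^4.

Computing H_k = (kernel of ∂_k) / (image of ∂_{k+1}):

  H_0: rank C_0 − rank ∂_1 = 4 − 0 = 4, and there is no ∂_1, so H_0 ≅ Z^4.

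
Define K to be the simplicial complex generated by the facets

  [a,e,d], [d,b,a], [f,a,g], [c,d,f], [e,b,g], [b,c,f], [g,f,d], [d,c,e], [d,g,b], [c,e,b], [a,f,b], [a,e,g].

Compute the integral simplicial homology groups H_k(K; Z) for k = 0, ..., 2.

Take the total order a < b < c < d < e < f < g on the vertex set. Then K (dimension 2) consists of the simplices:

  0-simplices (7): a, b, c, d, e, f, g
  1-simplices (18): ab, ad, ae, af, ag, bc, bd, be, bf, bg, cd, ce, cf, de, df, dg, eg, fg
  2-simplices (12): abd, abf, ade, aeg, afg, bce, bcf, bdg, beg, cde, cdf, dfg

so the chain groups are C_0 ≅ Z^7, C_1 ≅ Z^18, C_2 ≅ Z^12.

Boundary ∂_1: C_1 → C_0 maps an edge to its endpoints' difference, ∂[p,q] = q − p. For instance
  ∂ag = g − a.
The resulting 7×18 matrix has rank 6, and its Smith normal form has invariant factors (1,1,1,1,1,1).

∂_2: C_2 → C_1 sends each 2-simplex [p,q,r] to [q,r] − [p,r] + [p,q]. For instance
  ∂aeg = eg − ag + ae,
  ∂dfg = fg − dg + df.
The 18×12 boundary matrix has rank 12 and Smith normal form diag(1,1,1,1,1,1,1,1,1,1,1,2).

Computing H_k = (kernel of ∂_k) / (image of ∂_{k+1}):

  H_0: rank C_0 − rank ∂_1 = 7 − 6 = 1, and the invariant factors of ∂_1 are all 1, so H_0 = Z.
  H_1: rank ker ∂_1 − rank ∂_2 = (18 − 6) − 12 = 0, and ∂_2 has invariant factor 2 > 1, so H_1 = Z/2.
  H_2: rank ker ∂_2 − rank ∂_3 = (12 − 12) − 0 = 0, and there is no ∂_3, so H_2 = 0.

As a check, the Euler characteristic is 7 − 18 + 12 = 1, which agrees with 1 − 0 + 0 = 1.
(K is a triangulation of the real projective plane RP^2.)

H_0 ≅ Z,  H_1 ≅ Z/2,  H_2 = 0.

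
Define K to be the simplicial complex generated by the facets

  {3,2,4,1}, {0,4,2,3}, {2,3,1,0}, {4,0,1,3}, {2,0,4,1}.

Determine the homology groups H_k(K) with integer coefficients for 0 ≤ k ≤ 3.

H_0 ≅ Z,  H_1 = 0,  H_2 = 0,  H_3 ≅ Z.

We work with the vertex ordering 0 < 1 < 2 < 3 < 4. The simplices of K, each written with vertices in increasing order, are:

  0-simplices (5): [0], [1], [2], [3], [4]
  1-simplices (10): [0,1], [0,2], [0,3], [0,4], [1,2], [1,3], [1,4], [2,3], [2,4], [3,4]
  2-simplices (10): [0,1,2], [0,1,3], [0,1,4], [0,2,3], [0,2,4], [0,3,4], [1,2,3], [1,2,4], [1,3,4], [2,3,4]
  3-simplices (5): [0,1,2,3], [0,1,2,4], [0,1,3,4], [0,2,3,4], [1,2,3,4]

Hence C_0 ≅ Z^5, C_1 ≅ Z^10, C_2 ≅ Z^10, C_3 ≅ Z^5.

The boundary map ∂_1: C_1 → C_0 sends each edge [p,q] (with p < q) to q − p. For instance
  ∂[0,4] = [4] − [0].
As a 5×10 matrix over Z this has rank 4, with invariant factors (1,1,1,1).

The boundary map ∂_2: C_2 → C_1 maps a triangle to the signed sum of its edges. For instance
  ∂[1,2,3] = [2,3] − [1,3] + [1,2],
  ∂[0,1,2] = [1,2] − [0,2] + [0,1].
The resulting 10×10 matrix has rank 6, and its Smith normal form has invariant factors (1,1,1,1,1,1).

Boundary ∂_3: C_3 → C_2 sends each 3-simplex σ to the alternating sum Σ_i (−1)^i (σ with its i-th vertex removed). For instance
  ∂[0,1,3,4] = [1,3,4] − [0,3,4] + [0,1,4] − [0,1,3],
  ∂[0,1,2,3] = [1,2,3] − [0,2,3] + [0,1,3] − [0,1,2].
The resulting 10×5 matrix has rank 4, and its Smith normal form has invariant factors (1,1,1,1).

Now H_k = ker ∂_k / im ∂_{k+1}, so:

  H_0: rank C_0 − rank ∂_1 = 5 − 4 = 1, and the invariant factors of ∂_1 are all 1, so H_0 = Z.
  H_1: rank ker ∂_1 − rank ∂_2 = (10 − 4) − 6 = 0, and the invariant factors of ∂_2 are all 1, so H_1 = 0.
  H_2: rank ker ∂_2 − rank ∂_3 = (10 − 6) − 4 = 0, and the invariant factors of ∂_3 are all 1, so H_2 = 0.
  H_3: rank ker ∂_3 − rank ∂_4 = (5 − 4) − 0 = 1, and there is no ∂_4, so H_3 = Z.

As a check, the Euler characteristic is 5 − 10 + 10 − 5 = 0, which agrees with 1 − 0 + 0 − 1 = 0.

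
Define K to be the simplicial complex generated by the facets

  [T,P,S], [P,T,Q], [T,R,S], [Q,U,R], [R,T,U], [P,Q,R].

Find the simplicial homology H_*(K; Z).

K has 6 vertices, 12 edges, 6 triangles.
rank ∂_0 = 0, rank ∂_1 = 5 ⇒ b_0 = 6 − 0 − 5 = 1; all invariant factors of ∂_1 are 1 so no torsion. So H_0 = Z.
rank ∂_1 = 5, rank ∂_2 = 6 ⇒ b_1 = 12 − 5 − 6 = 1; all invariant factors of ∂_2 are 1 so no torsion. So H_1 = Z.
rank ∂_2 = 6, rank ∂_3 = 0 ⇒ b_2 = 6 − 6 − 0 = 0. So H_2 = 0.

H_0 ≅ Z,  H_1 ≅ Z,  H_2 = 0.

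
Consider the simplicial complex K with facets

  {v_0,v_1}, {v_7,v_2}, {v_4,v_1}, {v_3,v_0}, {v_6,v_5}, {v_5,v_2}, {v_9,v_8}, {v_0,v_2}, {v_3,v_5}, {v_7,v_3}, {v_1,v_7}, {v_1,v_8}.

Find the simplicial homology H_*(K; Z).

H_0 = Z,  H_1 = Z^3.

We work with the vertex ordering v_0 < v_1 < v_2 < v_3 < v_4 < v_5 < v_6 < v_7 < v_8 < v_9. The simplices of K, each written with vertices in increasing order, are:

  0-simplices (10): [v_0], [v_1], [v_2], [v_3], [v_4], [v_5], [v_6], [v_7], [v_8], [v_9]
  1-simplices (12): [v_0,v_1], [v_0,v_2], [v_0,v_3], [v_1,v_4], [v_1,v_7], [v_1,v_8], [v_2,v_5], [v_2,v_7], [v_3,v_5], [v_3,v_7], [v_5,v_6], [v_8,v_9]

giving chain groups C_0 ≅ Z^10, C_1 ≅ Z^12.

Boundary ∂_1: C_1 → C_0 is given by ∂[p,q] = [q] − [p].
The 10×12 boundary matrix has rank 9 and Smith normal form diag(1,1,1,1,1,1,1,1,1).

Now H_k = ker ∂_k / im ∂_{k+1}, so:

  H_0: rank C_0 − rank ∂_1 = 10 − 9 = 1, and the invariant factors of ∂_1 are all 1, so H_0 ≅ Z.
  H_1: rank ker ∂_1 − rank ∂_2 = (12 − 9) − 0 = 3, and there is no ∂_2, so H_1 ≅ Z^3.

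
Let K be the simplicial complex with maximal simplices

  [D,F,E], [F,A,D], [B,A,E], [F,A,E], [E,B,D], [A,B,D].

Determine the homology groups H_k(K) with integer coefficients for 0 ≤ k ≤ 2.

H_0 ≅ Z,  H_1 = 0,  H_2 ≅ Z.

Take the total order A < B < D < E < F on the vertex set. Then K (dimension 2) consists of the simplices:

  0-simplices (5): A, B, D, E, F
  1-simplices (9): AB, AD, AE, AF, BD, BE, DE, DF, EF
  2-simplices (6): ABD, ABE, ADF, AEF, BDE, DEF

giving chain groups C_0 ≅ Z^5, C_1 ≅ Z^9, C_2 ≅ Z^6.

∂_1: C_1 → C_0 maps an edge to its endpoints' difference, ∂[p,q] = q − p.
This gives a 5×9 integer matrix of rank 4; reducing to Smith normal form yields diagonal entries (1,1,1,1).

Boundary ∂_2: C_2 → C_1 acts by ∂[p,q,r] = [q,r] − [p,r] + [p,q]. For instance
  ∂ABE = BE − AE + AB,
  ∂ADF = DF − AF + AD.
The 9×6 boundary matrix has rank 5 and Smith normal form diag(1,1,1,1,1).

Now H_k = ker ∂_k / im ∂_{k+1}, so:

  H_0: rank C_0 − rank ∂_1 = 5 − 4 = 1, and the invariant factors of ∂_1 are all 1, so H_0 = Z.
  H_1: rank ker ∂_1 − rank ∂_2 = (9 − 4) − 5 = 0, and the invariant factors of ∂_2 are all 1, so H_1 = 0.
  H_2: rank ker ∂_2 − rank ∂_3 = (6 − 5) − 0 = 1, and there is no ∂_3, so H_2 = Z.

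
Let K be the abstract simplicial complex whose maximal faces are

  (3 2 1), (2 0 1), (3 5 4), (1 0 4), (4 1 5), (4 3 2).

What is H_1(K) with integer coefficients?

H_1 ≅ Z.

Fix the vertex order 0 < 1 < 2 < 3 < 4 < 5 and write every simplex with vertices in increasing order. Then dim K = 2 and the simplices of K are:

  0-simplices (6): [0], [1], [2], [3], [4], [5]
  1-simplices (12): [0,1], [0,2], [0,4], [1,2], [1,3], [1,4], [1,5], [2,3], [2,4], [3,4], [3,5], [4,5]
  2-simplices (6): [0,1,2], [0,1,4], [1,2,3], [1,4,5], [2,3,4], [3,4,5]

giving chain groups C_0 ≅ Z^6, C_1 ≅ Z^12, C_2 ≅ Z^6.

Boundary ∂_1: C_1 → C_0 is given by ∂[p,q] = [q] − [p]. For instance
  ∂[1,5] = [5] − [1].
This gives a 6×12 integer matrix of rank 5; reducing to Smith normal form yields diagonal entries (1,1,1,1,1).

Boundary ∂_2: C_2 → C_1 maps a triangle to the signed sum of its edges. For instance
  ∂[0,1,4] = [1,4] − [0,4] + [0,1],
  ∂[1,4,5] = [4,5] − [1,5] + [1,4].
This gives a 12×6 integer matrix of rank 6; reducing to Smith normal form yields diagonal entries (1,1,1,1,1,1).

Reading off H_k = ker ∂_k / im ∂_{k+1}:

  H_1: rank ker ∂_1 − rank ∂_2 = (12 − 5) − 6 = 1, and the invariant factors of ∂_2 are all 1, so H_1 = Z.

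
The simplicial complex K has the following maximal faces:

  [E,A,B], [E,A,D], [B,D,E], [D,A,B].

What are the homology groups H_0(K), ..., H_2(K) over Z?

H_0 = Z,  H_1 = 0,  H_2 = Z.

We work with the vertex ordering A < B < D < E. The simplices of K, each written with vertices in increasing order, are:

  0-simplices (4): A, B, D, E
  1-simplices (6): AB, AD, AE, BD, BE, DE
  2-simplices (4): ABD, ABE, ADE, BDE

Hence C_0 ≅ Z^4, C_1 ≅ Z^6, C_2 ≅ Z^4.

Boundary ∂_1: C_1 → C_0 maps an edge to its endpoints' difference, ∂[p,q] = q − p. For instance
  ∂AE = E − A.
As a 4×6 matrix over Z this has rank 3, with invariant factors (1,1,1).

The boundary map ∂_2: C_2 → C_1 acts by ∂[p,q,r] = [q,r] − [p,r] + [p,q]. For instance
  ∂ADE = DE − AE + AD,
  ∂ABD = BD − AD + AB.
The 6×4 boundary matrix has rank 3 and Smith normal form diag(1,1,1).

From H_k ≅ ker(∂_k) / im(∂_{k+1}) we obtain:

  H_0: rank C_0 − rank ∂_1 = 4 − 3 = 1, and the invariant factors of ∂_1 are all 1, so H_0 ≅ Z.
  H_1: rank ker ∂_1 − rank ∂_2 = (6 − 3) − 3 = 0, and the invariant factors of ∂_2 are all 1, so H_1 ≅ 0.
  H_2: rank ker ∂_2 − rank ∂_3 = (4 − 3) − 0 = 1, and there is no ∂_3, so H_2 ≅ Z.

As a check, the Euler characteristic is 4 − 6 + 4 = 2, which agrees with 1 − 0 + 1 = 2.
(K is a triangulation of the 2-sphere S^2.)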